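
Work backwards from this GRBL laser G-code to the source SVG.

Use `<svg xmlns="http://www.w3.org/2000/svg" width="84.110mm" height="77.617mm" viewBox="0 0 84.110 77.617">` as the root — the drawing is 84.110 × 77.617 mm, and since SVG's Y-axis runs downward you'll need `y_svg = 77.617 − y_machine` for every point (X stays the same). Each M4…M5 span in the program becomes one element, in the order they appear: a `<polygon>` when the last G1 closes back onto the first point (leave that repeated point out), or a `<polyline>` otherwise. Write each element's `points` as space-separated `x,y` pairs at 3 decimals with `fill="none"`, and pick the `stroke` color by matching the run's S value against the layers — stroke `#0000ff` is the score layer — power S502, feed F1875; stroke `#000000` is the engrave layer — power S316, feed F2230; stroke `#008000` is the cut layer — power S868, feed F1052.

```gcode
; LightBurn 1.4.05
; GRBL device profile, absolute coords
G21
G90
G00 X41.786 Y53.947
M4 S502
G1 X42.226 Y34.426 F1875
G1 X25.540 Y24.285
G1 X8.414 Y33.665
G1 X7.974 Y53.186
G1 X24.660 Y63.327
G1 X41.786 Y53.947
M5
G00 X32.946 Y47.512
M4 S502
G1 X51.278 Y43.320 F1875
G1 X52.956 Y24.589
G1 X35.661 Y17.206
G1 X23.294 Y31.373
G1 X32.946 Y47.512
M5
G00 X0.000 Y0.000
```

Each laser-on run becomes one SVG element. Flip Y back into SVG space with y_svg = 77.617 − y_machine. Every run uses S502, so all elements get stroke `#0000ff` (score).

Run 1: The run returns to its start, so emit a `<polygon>` with points (Y-flipped): 41.786,23.670 42.226,43.191 25.540,53.332 8.414,43.952 7.974,24.431 24.660,14.290.

Run 2: The run returns to its start, so emit a `<polygon>` with points (Y-flipped): 32.946,30.105 51.278,34.297 52.956,53.028 35.661,60.411 23.294,46.244.

<svg xmlns="http://www.w3.org/2000/svg" width="84.110mm" height="77.617mm" viewBox="0 0 84.110 77.617">
  <polygon points="41.786,23.670 42.226,43.191 25.540,53.332 8.414,43.952 7.974,24.431 24.660,14.290" fill="none" stroke="#0000ff"/>
  <polygon points="32.946,30.105 51.278,34.297 52.956,53.028 35.661,60.411 23.294,46.244" fill="none" stroke="#0000ff"/>
</svg>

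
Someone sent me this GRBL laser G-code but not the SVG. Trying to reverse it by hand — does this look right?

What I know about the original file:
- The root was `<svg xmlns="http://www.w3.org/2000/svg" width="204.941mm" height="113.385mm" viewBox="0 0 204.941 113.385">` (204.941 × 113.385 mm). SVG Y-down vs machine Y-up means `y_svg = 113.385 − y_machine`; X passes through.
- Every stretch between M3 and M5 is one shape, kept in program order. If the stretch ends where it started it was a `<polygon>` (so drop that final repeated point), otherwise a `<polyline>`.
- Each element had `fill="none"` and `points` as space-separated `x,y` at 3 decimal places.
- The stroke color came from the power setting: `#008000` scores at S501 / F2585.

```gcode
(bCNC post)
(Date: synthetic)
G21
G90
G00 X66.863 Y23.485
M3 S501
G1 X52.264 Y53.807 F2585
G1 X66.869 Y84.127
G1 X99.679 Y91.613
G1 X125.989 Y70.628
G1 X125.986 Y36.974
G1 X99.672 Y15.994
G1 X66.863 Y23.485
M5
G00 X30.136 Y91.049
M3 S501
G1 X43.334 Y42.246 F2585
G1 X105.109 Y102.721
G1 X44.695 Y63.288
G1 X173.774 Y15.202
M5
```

Each laser-on run becomes one SVG element. Flip Y back into SVG space with y_svg = 113.385 − y_machine. Every run uses S501, so all elements get stroke `#008000` (score).

Run 1: The run returns to its start, so emit a `<polygon>` with points (Y-flipped): 66.863,89.900 52.264,59.578 66.869,29.258 99.679,21.772 125.989,42.757 125.986,76.411 99.672,97.391.

Run 2: The run is open, so emit a `<polyline>` with points (Y-flipped): 30.136,22.336 43.334,71.139 105.109,10.664 44.695,50.097 173.774,98.183.

<svg xmlns="http://www.w3.org/2000/svg" width="204.941mm" height="113.385mm" viewBox="0 0 204.941 113.385">
  <polygon points="66.863,89.900 52.264,59.578 66.869,29.258 99.679,21.772 125.989,42.757 125.986,76.411 99.672,97.391" fill="none" stroke="#008000"/>
  <polyline points="30.136,22.336 43.334,71.139 105.109,10.664 44.695,50.097 173.774,98.183" fill="none" stroke="#008000"/>
</svg>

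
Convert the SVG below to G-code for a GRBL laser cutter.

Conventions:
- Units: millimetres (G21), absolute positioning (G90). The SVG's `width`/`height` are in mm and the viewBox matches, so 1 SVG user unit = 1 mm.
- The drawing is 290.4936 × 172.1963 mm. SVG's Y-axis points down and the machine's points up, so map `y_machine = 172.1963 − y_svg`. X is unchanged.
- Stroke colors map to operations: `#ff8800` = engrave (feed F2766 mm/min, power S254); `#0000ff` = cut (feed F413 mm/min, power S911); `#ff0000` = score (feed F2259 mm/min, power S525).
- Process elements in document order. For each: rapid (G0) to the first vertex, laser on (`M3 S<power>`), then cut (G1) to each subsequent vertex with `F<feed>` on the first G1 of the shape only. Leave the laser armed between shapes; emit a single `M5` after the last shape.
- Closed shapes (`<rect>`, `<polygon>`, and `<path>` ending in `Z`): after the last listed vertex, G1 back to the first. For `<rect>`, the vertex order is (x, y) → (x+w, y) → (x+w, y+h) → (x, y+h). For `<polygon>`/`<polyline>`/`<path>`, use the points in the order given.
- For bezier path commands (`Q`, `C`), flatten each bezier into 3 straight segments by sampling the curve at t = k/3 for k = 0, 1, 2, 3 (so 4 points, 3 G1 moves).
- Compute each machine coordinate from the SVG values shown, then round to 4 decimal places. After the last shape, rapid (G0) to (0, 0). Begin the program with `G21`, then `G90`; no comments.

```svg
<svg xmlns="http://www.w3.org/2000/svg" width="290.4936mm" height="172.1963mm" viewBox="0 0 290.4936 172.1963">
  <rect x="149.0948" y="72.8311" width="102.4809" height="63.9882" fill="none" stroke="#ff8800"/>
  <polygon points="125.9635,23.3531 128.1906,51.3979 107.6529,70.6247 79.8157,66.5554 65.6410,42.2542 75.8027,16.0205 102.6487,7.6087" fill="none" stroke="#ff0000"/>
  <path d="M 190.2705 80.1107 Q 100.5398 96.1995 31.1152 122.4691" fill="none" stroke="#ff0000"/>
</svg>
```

G21
G90
G0 X149.0948 Y99.3652
M3 S254
G1 X251.5757 Y99.3652 F2766
G1 X251.5757 Y35.3770
G1 X149.0948 Y35.3770
G1 X149.0948 Y99.3652
G0 X125.9635 Y148.8432
M3 S525
G1 X128.1906 Y120.7984 F2259
G1 X107.6529 Y101.5716
G1 X79.8157 Y105.6409
G1 X65.6410 Y129.9421
G1 X75.8027 Y156.1758
G1 X102.6487 Y164.5876
G1 X125.9635 Y148.8432
G0 X190.2705 Y92.0856
M3 S525
G1 X132.7063 Y80.2285 F2259
G1 X79.6545 Y66.1091
G1 X31.1152 Y49.7272
M5
G0 X0.0000 Y0.0000

1 u = 1 mm; y_m = 172.1963 − y.

[1] `<rect>` rectangle, #ff8800→engrave S254 F2766: (149.0948,99.3652) → (251.5757,99.3652) → (251.5757,35.3770) → (149.0948,35.3770) → (149.0948,99.3652) (closed)

[2] `<polygon>` regular polygon, #ff0000→score S525 F2259: (125.9635,148.8432) → (128.1906,120.7984) → (107.6529,101.5716) → (79.8157,105.6409) → (65.6410,129.9421) → (75.8027,156.1758) → (102.6487,164.5876) → (125.9635,148.8432) (closed)

[3] `<path>` quadratic bezier, #ff0000→score S525 F2259: (190.2705,92.0856) → (132.7063,80.2285) → (79.6545,66.1091) → (31.1152,49.7272)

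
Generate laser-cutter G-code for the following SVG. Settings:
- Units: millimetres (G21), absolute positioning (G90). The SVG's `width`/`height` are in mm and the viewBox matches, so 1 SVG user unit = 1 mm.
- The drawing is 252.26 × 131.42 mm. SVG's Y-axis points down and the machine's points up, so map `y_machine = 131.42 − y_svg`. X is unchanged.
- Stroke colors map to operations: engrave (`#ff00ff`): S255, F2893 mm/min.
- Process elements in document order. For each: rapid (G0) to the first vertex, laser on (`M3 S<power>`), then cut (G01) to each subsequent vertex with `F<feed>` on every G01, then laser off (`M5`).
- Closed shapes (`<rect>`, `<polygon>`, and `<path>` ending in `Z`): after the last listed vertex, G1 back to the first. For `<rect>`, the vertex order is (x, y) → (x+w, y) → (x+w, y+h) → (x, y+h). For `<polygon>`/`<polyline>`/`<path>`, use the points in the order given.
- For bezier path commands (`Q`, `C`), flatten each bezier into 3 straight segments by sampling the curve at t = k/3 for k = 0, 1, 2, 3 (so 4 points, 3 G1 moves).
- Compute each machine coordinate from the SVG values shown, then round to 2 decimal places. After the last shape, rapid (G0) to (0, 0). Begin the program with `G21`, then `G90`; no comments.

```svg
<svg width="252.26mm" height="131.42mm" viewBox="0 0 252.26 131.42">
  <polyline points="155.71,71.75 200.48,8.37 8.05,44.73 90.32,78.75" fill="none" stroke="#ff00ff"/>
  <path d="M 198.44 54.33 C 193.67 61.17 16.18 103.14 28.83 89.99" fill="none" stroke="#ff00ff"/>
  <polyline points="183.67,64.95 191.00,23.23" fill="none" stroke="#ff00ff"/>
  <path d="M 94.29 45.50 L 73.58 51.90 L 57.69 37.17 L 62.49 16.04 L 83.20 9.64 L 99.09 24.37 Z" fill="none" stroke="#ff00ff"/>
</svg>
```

G21
G90
G0 X155.71 Y59.67
M3 S255
G01 X200.48 Y123.05 F2893
G01 X8.05 Y86.69 F2893
G01 X90.32 Y52.67 F2893
M5
G0 X198.44 Y77.09
M3 S255
G01 X149.54 Y61.88 F2893
G01 X66.12 Y43.31 F2893
G01 X28.83 Y41.43 F2893
M5
G0 X183.67 Y66.47
M3 S255
G01 X191.00 Y108.19 F2893
M5
G0 X94.29 Y85.92
M3 S255
G01 X73.58 Y79.52 F2893
G01 X57.69 Y94.25 F2893
G01 X62.49 Y115.38 F2893
G01 X83.20 Y121.78 F2893
G01 X99.09 Y107.05 F2893
G01 X94.29 Y85.92 F2893
M5
G0 X0.00 Y0.00

viewBox `0 0 252.26 131.42` with mm width/height → 1 unit = 1 mm. Flip: y_m = 131.42 − y_svg.

**Shape 1** — `<polyline>` open polyline, stroke `#ff00ff` → engrave (S255, F2893). Machine vertices: (155.71,59.67) → (200.48,123.05) → (8.05,86.69) → (90.32,52.67). Open path.

**Shape 2** — `<path>` cubic bezier, stroke `#ff00ff` → engrave (S255, F2893). Control points (SVG): P0=(198.44,54.33), P1=(193.67,61.17), P2=(16.18,103.14), P3=(28.83,89.99); sampled at t=k/3. Machine vertices: (198.44,77.09) → (149.54,61.88) → (66.12,43.31) → (28.83,41.43). Open path.

**Shape 3** — `<polyline>` line segment, stroke `#ff00ff` → engrave (S255, F2893). Machine vertices: (183.67,66.47) → (191.00,108.19). Open path.

**Shape 4** — `<path>` regular polygon, stroke `#ff00ff` → engrave (S255, F2893). Machine vertices: (94.29,85.92) → (73.58,79.52) → (57.69,94.25) → (62.49,115.38) → (83.20,121.78) → (99.09,107.05) → (94.29,85.92). Closed: final G1 returns to the first vertex.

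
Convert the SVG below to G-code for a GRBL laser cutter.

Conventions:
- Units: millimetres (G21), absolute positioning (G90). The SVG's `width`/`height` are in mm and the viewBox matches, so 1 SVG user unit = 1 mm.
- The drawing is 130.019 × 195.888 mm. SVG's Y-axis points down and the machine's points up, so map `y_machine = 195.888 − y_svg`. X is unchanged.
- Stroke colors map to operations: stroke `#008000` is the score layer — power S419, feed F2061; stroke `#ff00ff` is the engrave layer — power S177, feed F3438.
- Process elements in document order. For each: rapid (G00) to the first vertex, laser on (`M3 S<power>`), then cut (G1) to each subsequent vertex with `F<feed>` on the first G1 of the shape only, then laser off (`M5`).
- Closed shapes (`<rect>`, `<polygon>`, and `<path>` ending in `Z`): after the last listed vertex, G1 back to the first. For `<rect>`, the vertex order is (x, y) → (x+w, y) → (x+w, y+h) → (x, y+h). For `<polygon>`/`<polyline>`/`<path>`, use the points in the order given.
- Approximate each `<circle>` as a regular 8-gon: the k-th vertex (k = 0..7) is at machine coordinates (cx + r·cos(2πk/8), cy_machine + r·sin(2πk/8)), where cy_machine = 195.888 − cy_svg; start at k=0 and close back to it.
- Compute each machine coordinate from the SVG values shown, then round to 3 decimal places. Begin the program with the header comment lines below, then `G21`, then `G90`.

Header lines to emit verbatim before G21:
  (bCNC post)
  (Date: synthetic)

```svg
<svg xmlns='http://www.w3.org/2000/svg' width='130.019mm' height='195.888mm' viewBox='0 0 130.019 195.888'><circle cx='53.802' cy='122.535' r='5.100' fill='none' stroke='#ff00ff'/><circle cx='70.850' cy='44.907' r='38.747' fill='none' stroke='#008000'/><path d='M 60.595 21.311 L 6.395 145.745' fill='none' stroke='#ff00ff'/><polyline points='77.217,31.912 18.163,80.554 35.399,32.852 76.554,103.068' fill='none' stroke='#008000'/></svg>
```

(bCNC post)
(Date: synthetic)
G21
G90
G00 X58.902 Y73.353
M3 S177
G1 X57.408 Y76.959 F3438
G1 X53.802 Y78.453
G1 X50.196 Y76.959
G1 X48.702 Y73.353
G1 X50.196 Y69.747
G1 X53.802 Y68.253
G1 X57.408 Y69.747
G1 X58.902 Y73.353
M5
G00 X109.597 Y150.981
M3 S419
G1 X98.248 Y178.379 F2061
G1 X70.850 Y189.728
G1 X43.452 Y178.379
G1 X32.103 Y150.981
G1 X43.452 Y123.583
G1 X70.850 Y112.234
G1 X98.248 Y123.583
G1 X109.597 Y150.981
M5
G00 X60.595 Y174.577
M3 S177
G1 X6.395 Y50.143 F3438
M5
G00 X77.217 Y163.976
M3 S419
G1 X18.163 Y115.334 F2061
G1 X35.399 Y163.036
G1 X76.554 Y92.820
M5

1 u = 1 mm; y_m = 195.888 − y.

[1] `<circle>` circle, #ff00ff→engrave S177 F3438: (58.902,73.353) → (57.408,76.959) → (53.802,78.453) → (50.196,76.959) → (48.702,73.353) → (50.196,69.747) → (53.802,68.253) → (57.408,69.747) → (58.902,73.353) (closed)

[2] `<circle>` circle, #008000→score S419 F2061: (109.597,150.981) → (98.248,178.379) → (70.850,189.728) → (43.452,178.379) → (32.103,150.981) → (43.452,123.583) → (70.850,112.234) → (98.248,123.583) → (109.597,150.981) (closed)

[3] `<path>` line segment, #ff00ff→engrave S177 F3438: (60.595,174.577) → (6.395,50.143)

[4] `<polyline>` open polyline, #008000→score S419 F2061: (77.217,163.976) → (18.163,115.334) → (35.399,163.036) → (76.554,92.820)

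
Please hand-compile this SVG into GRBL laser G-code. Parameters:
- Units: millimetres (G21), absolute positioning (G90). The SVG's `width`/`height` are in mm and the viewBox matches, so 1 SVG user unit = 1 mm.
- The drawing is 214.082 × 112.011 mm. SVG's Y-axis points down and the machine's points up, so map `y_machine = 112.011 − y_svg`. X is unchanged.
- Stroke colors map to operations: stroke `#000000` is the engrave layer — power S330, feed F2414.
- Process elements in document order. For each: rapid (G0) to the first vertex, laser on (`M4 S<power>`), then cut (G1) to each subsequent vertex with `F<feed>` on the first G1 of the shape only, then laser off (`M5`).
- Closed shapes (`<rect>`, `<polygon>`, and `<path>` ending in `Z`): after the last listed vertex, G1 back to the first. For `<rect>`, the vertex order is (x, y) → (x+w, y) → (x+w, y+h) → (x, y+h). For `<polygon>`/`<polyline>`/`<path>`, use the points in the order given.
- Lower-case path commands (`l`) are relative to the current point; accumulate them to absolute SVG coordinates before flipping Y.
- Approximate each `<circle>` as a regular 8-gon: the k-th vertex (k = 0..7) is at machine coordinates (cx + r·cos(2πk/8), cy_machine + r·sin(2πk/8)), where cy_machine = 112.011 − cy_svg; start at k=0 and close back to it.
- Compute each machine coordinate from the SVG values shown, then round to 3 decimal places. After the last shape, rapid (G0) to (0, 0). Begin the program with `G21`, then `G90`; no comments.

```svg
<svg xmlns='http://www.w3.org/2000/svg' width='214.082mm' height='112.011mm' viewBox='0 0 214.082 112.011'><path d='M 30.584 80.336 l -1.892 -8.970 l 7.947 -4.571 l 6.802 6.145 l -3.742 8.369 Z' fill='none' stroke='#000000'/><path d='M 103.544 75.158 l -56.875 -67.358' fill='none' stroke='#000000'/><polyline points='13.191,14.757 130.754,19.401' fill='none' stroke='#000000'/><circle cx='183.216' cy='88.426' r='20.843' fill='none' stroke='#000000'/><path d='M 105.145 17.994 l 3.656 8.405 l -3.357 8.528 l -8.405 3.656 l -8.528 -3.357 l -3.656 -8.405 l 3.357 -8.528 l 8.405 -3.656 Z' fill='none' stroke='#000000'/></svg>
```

1 u = 1 mm; y_m = 112.011 − y.

[1] `<path>` regular polygon, #000000→engrave S330 F2414: (30.584,31.675) → (28.692,40.645) → (36.639,45.216) → (43.441,39.071) → (39.699,30.702) → (30.584,31.675) (closed)

[2] `<path>` line segment, #000000→engrave S330 F2414: (103.544,36.853) → (46.669,104.211)

[3] `<polyline>` line segment, #000000→engrave S330 F2414: (13.191,97.254) → (130.754,92.610)

[4] `<circle>` circle, #000000→engrave S330 F2414: (204.059,23.585) → (197.954,38.323) → (183.216,44.428) → (168.478,38.323) → (162.373,23.585) → (168.478,8.847) → (183.216,2.742) → (197.954,8.847) → (204.059,23.585) (closed)

[5] `<path>` regular polygon, #000000→engrave S330 F2414: (105.145,94.017) → (108.801,85.612) → (105.444,77.084) → (97.039,73.428) → (88.511,76.785) → (84.855,85.190) → (88.212,93.718) → (96.617,97.374) → (105.145,94.017) (closed)

G21
G90
G0 X30.584 Y31.675
M4 S330
G1 X28.692 Y40.645 F2414
G1 X36.639 Y45.216
G1 X43.441 Y39.071
G1 X39.699 Y30.702
G1 X30.584 Y31.675
M5
G0 X103.544 Y36.853
M4 S330
G1 X46.669 Y104.211 F2414
M5
G0 X13.191 Y97.254
M4 S330
G1 X130.754 Y92.610 F2414
M5
G0 X204.059 Y23.585
M4 S330
G1 X197.954 Y38.323 F2414
G1 X183.216 Y44.428
G1 X168.478 Y38.323
G1 X162.373 Y23.585
G1 X168.478 Y8.847
G1 X183.216 Y2.742
G1 X197.954 Y8.847
G1 X204.059 Y23.585
M5
G0 X105.145 Y94.017
M4 S330
G1 X108.801 Y85.612 F2414
G1 X105.444 Y77.084
G1 X97.039 Y73.428
G1 X88.511 Y76.785
G1 X84.855 Y85.190
G1 X88.212 Y93.718
G1 X96.617 Y97.374
G1 X105.145 Y94.017
M5
G0 X0.000 Y0.000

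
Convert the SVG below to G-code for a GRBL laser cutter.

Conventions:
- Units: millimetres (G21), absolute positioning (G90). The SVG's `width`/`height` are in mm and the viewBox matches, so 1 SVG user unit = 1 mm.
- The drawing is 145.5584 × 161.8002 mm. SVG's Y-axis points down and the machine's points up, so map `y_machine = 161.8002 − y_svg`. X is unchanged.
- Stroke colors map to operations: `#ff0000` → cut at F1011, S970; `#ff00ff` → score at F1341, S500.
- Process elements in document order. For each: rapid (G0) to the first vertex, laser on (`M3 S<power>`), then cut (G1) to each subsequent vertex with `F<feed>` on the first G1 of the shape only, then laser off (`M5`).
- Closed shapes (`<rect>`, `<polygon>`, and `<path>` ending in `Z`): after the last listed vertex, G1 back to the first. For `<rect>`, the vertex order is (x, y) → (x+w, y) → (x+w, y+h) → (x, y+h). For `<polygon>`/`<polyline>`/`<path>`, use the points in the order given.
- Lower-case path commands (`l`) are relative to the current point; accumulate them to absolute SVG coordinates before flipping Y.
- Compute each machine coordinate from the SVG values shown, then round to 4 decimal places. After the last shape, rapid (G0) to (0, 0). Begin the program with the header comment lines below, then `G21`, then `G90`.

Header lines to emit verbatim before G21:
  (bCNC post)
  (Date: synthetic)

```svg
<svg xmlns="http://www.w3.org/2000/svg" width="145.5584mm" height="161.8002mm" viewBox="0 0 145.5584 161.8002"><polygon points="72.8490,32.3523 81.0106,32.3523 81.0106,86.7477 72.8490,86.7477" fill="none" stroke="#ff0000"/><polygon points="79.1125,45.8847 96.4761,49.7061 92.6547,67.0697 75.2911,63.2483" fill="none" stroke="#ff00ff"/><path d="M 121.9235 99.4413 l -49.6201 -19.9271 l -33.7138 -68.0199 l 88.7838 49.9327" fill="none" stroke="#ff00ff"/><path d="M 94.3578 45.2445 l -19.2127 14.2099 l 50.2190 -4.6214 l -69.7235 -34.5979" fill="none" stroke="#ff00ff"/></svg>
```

viewBox `0 0 145.5584 161.8002` with mm width/height → 1 unit = 1 mm. Flip: y_m = 161.8002 − y_svg.

**Shape 1** — `<polygon>` rectangle, stroke `#ff0000` → cut (S970, F1011). Machine vertices: (72.8490,129.4479) → (81.0106,129.4479) → (81.0106,75.0525) → (72.8490,75.0525) → (72.8490,129.4479). Closed: final G1 returns to the first vertex.

**Shape 2** — `<polygon>` regular polygon, stroke `#ff00ff` → score (S500, F1341). Machine vertices: (79.1125,115.9155) → (96.4761,112.0941) → (92.6547,94.7305) → (75.2911,98.5519) → (79.1125,115.9155). Closed: final G1 returns to the first vertex.

**Shape 3** — `<path>` open polyline, stroke `#ff00ff` → score (S500, F1341). Machine vertices: (121.9235,62.3589) → (72.3034,82.2860) → (38.5896,150.3059) → (127.3734,100.3732). Open path.

**Shape 4** — `<path>` open polyline, stroke `#ff00ff` → score (S500, F1341). Machine vertices: (94.3578,116.5557) → (75.1451,102.3458) → (125.3641,106.9672) → (55.6406,141.5651). Open path.

(bCNC post)
(Date: synthetic)
G21
G90
G0 X72.8490 Y129.4479
M3 S970
G1 X81.0106 Y129.4479 F1011
G1 X81.0106 Y75.0525
G1 X72.8490 Y75.0525
G1 X72.8490 Y129.4479
M5
G0 X79.1125 Y115.9155
M3 S500
G1 X96.4761 Y112.0941 F1341
G1 X92.6547 Y94.7305
G1 X75.2911 Y98.5519
G1 X79.1125 Y115.9155
M5
G0 X121.9235 Y62.3589
M3 S500
G1 X72.3034 Y82.2860 F1341
G1 X38.5896 Y150.3059
G1 X127.3734 Y100.3732
M5
G0 X94.3578 Y116.5557
M3 S500
G1 X75.1451 Y102.3458 F1341
G1 X125.3641 Y106.9672
G1 X55.6406 Y141.5651
M5
G0 X0.0000 Y0.0000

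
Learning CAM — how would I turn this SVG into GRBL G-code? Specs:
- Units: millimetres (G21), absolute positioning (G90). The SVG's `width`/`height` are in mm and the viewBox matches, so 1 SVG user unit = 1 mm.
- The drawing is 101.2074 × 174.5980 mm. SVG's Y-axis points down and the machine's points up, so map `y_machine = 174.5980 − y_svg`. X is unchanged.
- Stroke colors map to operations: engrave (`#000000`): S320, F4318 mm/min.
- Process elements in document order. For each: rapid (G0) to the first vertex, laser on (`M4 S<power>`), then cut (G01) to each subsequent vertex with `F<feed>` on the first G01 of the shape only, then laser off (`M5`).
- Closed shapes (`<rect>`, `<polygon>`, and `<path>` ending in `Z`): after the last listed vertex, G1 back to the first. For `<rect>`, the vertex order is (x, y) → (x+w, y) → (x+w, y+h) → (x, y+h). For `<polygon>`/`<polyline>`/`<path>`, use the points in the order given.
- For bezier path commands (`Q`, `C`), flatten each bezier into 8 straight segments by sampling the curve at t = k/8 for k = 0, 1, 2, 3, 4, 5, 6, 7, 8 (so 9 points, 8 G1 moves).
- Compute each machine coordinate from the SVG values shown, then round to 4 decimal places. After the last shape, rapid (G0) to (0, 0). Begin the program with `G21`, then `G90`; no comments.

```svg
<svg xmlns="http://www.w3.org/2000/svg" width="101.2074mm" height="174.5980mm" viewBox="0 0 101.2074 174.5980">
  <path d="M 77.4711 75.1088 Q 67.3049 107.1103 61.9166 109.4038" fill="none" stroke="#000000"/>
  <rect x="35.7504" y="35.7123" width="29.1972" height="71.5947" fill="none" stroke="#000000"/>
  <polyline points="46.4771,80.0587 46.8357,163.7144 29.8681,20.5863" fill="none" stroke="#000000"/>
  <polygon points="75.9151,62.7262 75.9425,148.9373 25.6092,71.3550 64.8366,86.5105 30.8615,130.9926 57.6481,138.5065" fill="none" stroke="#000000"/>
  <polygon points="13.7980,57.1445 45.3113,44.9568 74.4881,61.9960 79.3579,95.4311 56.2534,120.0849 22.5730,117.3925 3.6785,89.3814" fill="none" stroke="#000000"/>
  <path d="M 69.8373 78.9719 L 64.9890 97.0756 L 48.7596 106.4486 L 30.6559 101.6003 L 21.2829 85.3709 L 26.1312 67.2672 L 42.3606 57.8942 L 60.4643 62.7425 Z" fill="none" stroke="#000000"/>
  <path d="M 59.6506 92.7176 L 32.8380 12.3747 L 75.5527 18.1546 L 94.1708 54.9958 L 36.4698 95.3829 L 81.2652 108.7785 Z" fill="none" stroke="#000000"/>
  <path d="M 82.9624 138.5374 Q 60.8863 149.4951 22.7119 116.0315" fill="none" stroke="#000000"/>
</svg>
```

G21
G90
G0 X77.4711 Y99.4892
M4 S320
G01 X75.0042 Y91.9530 F4318
G01 X72.6866 Y85.3452
G01 X70.5183 Y79.6658
G01 X68.4994 Y74.9147
G01 X66.6297 Y71.0920
G01 X64.9094 Y68.1977
G01 X63.3383 Y66.2318
G01 X61.9166 Y65.1942
M5
G0 X35.7504 Y138.8857
M4 S320
G01 X64.9476 Y138.8857 F4318
G01 X64.9476 Y67.2910
G01 X35.7504 Y67.2910
G01 X35.7504 Y138.8857
M5
G0 X46.4771 Y94.5393
M4 S320
G01 X46.8357 Y10.8836 F4318
G01 X29.8681 Y154.0117
M5
G0 X75.9151 Y111.8718
M4 S320
G01 X75.9425 Y25.6607 F4318
G01 X25.6092 Y103.2430
G01 X64.8366 Y88.0875
G01 X30.8615 Y43.6054
G01 X57.6481 Y36.0915
G01 X75.9151 Y111.8718
M5
G0 X13.7980 Y117.4535
M4 S320
G01 X45.3113 Y129.6412 F4318
G01 X74.4881 Y112.6020
G01 X79.3579 Y79.1669
G01 X56.2534 Y54.5131
G01 X22.5730 Y57.2055
G01 X3.6785 Y85.2166
G01 X13.7980 Y117.4535
M5
G0 X69.8373 Y95.6261
M4 S320
G01 X64.9890 Y77.5224 F4318
G01 X48.7596 Y68.1494
G01 X30.6559 Y72.9977
G01 X21.2829 Y89.2271
G01 X26.1312 Y107.3308
G01 X42.3606 Y116.7038
G01 X60.4643 Y111.8555
G01 X69.8373 Y95.6261
M5
G0 X59.6506 Y81.8804
M4 S320
G01 X32.8380 Y162.2233 F4318
G01 X75.5527 Y156.4434
G01 X94.1708 Y119.6022
G01 X36.4698 Y79.2151
G01 X81.2652 Y65.8195
G01 X59.6506 Y81.8804
M5
G0 X82.9624 Y36.0606
M4 S320
G01 X77.1918 Y34.0153 F4318
G01 X70.9182 Y33.3581
G01 X64.1415 Y34.0891
G01 X56.8617 Y36.2082
G01 X49.0789 Y39.7155
G01 X40.7930 Y44.6110
G01 X32.0040 Y50.8947
G01 X22.7119 Y58.5665
M5
G0 X0.0000 Y0.0000

Since the viewBox matches the mm dimensions, user units are millimetres directly. The only transform is the Y-flip y_m = 174.5980 − y_svg.

Shape 1 is a quadratic bezier drawn with `<path>`. Its stroke #000000 means engrave at S320, F4318. After flipping Y the toolpath is (77.4711,99.4892) → (75.0042,91.9530) → (72.6866,85.3452) → (70.5183,79.6658) → (68.4994,74.9147) → (66.6297,71.0920) → (64.9094,68.1977) → (63.3383,66.2318) → (61.9166,65.1942).

Shape 2 is a rectangle drawn with `<rect>`. Its stroke #000000 means engrave at S320, F4318. After flipping Y the toolpath is (35.7504,138.8857) → (64.9476,138.8857) → (64.9476,67.2910) → (35.7504,67.2910) → (35.7504,138.8857), returning to the start.

Shape 3 is a open polyline drawn with `<polyline>`. Its stroke #000000 means engrave at S320, F4318. After flipping Y the toolpath is (46.4771,94.5393) → (46.8357,10.8836) → (29.8681,154.0117).

Shape 4 is a closed polygon drawn with `<polygon>`. Its stroke #000000 means engrave at S320, F4318. After flipping Y the toolpath is (75.9151,111.8718) → (75.9425,25.6607) → (25.6092,103.2430) → (64.8366,88.0875) → (30.8615,43.6054) → (57.6481,36.0915) → (75.9151,111.8718), returning to the start.

Shape 5 is a regular polygon drawn with `<polygon>`. Its stroke #000000 means engrave at S320, F4318. After flipping Y the toolpath is (13.7980,117.4535) → (45.3113,129.6412) → (74.4881,112.6020) → (79.3579,79.1669) → (56.2534,54.5131) → (22.5730,57.2055) → (3.6785,85.2166) → (13.7980,117.4535), returning to the start.

Shape 6 is a regular polygon drawn with `<path>`. Its stroke #000000 means engrave at S320, F4318. After flipping Y the toolpath is (69.8373,95.6261) → (64.9890,77.5224) → (48.7596,68.1494) → (30.6559,72.9977) → (21.2829,89.2271) → (26.1312,107.3308) → (42.3606,116.7038) → (60.4643,111.8555) → (69.8373,95.6261), returning to the start.

Shape 7 is a closed polygon drawn with `<path>`. Its stroke #000000 means engrave at S320, F4318. After flipping Y the toolpath is (59.6506,81.8804) → (32.8380,162.2233) → (75.5527,156.4434) → (94.1708,119.6022) → (36.4698,79.2151) → (81.2652,65.8195) → (59.6506,81.8804), returning to the start.

Shape 8 is a quadratic bezier drawn with `<path>`. Its stroke #000000 means engrave at S320, F4318. After flipping Y the toolpath is (82.9624,36.0606) → (77.1918,34.0153) → (70.9182,33.3581) → (64.1415,34.0891) → (56.8617,36.2082) → (49.0789,39.7155) → (40.7930,44.6110) → (32.0040,50.8947) → (22.7119,58.5665).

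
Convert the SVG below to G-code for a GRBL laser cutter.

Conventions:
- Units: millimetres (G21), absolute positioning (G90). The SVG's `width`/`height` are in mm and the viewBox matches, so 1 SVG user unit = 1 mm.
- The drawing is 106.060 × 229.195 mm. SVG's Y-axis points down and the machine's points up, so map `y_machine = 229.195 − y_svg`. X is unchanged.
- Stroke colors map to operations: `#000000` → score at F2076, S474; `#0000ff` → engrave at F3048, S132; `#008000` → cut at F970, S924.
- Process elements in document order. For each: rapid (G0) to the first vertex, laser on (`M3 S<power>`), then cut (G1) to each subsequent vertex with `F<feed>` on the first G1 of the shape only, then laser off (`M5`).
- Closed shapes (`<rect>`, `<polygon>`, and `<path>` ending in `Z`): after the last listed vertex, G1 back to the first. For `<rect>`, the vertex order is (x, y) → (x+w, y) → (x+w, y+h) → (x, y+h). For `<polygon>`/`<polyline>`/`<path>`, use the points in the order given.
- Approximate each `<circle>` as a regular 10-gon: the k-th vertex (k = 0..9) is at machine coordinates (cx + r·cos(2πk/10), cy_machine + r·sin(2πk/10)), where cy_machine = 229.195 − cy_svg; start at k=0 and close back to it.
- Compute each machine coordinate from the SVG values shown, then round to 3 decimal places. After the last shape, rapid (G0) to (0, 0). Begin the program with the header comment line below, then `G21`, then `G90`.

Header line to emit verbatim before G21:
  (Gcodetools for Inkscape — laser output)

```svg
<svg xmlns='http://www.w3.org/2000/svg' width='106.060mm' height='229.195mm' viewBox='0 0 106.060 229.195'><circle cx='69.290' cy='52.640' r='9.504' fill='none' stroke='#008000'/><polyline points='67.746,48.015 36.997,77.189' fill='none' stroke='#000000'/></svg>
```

(Gcodetools for Inkscape — laser output)
G21
G90
G0 X78.794 Y176.555
M3 S924
G1 X76.979 Y182.141 F970
G1 X72.227 Y185.594
G1 X66.353 Y185.594
G1 X61.601 Y182.141
G1 X59.786 Y176.555
G1 X61.601 Y170.969
G1 X66.353 Y167.516
G1 X72.227 Y167.516
G1 X76.979 Y170.969
G1 X78.794 Y176.555
M5
G0 X67.746 Y181.180
M3 S474
G1 X36.997 Y152.006 F2076
M5
G0 X0.000 Y0.000

viewBox `0 0 106.060 229.195` with mm width/height → 1 unit = 1 mm. Flip: y_m = 229.195 − y_svg.

**Shape 1** — `<circle>` circle, stroke `#008000` → cut (S924, F970). Machine vertices: (78.794,176.555) → (76.979,182.141) → (72.227,185.594) → (66.353,185.594) → (61.601,182.141) → (59.786,176.555) → (61.601,170.969) → (66.353,167.516) → (72.227,167.516) → (76.979,170.969) → (78.794,176.555). Closed: final G1 returns to the first vertex.

**Shape 2** — `<polyline>` line segment, stroke `#000000` → score (S474, F2076). Machine vertices: (67.746,181.180) → (36.997,152.006). Open path.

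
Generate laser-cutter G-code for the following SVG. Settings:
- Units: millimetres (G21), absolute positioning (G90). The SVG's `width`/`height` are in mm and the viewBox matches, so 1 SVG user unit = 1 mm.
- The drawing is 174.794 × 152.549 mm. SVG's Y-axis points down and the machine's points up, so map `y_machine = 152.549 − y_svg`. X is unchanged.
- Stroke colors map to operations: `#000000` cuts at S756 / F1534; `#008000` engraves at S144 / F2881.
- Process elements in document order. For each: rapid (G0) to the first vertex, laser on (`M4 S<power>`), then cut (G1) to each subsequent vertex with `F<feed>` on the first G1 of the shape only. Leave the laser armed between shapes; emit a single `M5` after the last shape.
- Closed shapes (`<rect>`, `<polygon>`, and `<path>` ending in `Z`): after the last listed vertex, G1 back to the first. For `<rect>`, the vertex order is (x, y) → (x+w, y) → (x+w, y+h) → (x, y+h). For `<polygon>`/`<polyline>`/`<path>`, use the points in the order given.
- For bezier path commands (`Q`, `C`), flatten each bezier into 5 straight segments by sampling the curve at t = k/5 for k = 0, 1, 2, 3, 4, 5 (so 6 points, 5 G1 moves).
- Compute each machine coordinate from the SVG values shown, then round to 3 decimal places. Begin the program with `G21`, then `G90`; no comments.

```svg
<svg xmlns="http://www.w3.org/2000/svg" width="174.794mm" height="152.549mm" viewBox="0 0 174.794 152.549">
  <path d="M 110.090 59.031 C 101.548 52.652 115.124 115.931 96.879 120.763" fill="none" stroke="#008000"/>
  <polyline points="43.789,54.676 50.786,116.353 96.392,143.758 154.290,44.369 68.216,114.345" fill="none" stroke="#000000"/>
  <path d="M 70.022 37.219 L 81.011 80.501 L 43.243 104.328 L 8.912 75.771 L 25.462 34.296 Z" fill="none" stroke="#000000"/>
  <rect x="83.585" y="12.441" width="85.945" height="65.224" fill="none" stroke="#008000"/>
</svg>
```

viewBox `0 0 174.794 152.549` with mm width/height → 1 unit = 1 mm. Flip: y_m = 152.549 − y_svg.

**Shape 1** — `<path>` cubic bezier, stroke `#008000` → engrave (S144, F2881). Control points (SVG): P0=(110.090,59.031), P1=(101.548,52.652), P2=(115.124,115.931), P3=(96.879,120.763); sampled at t=k/5. Machine vertices: (110.090,93.518) → (107.187,90.011) → (107.004,75.936) → (106.951,57.440) → (104.439,40.674) → (96.879,31.786). Open path.

**Shape 2** — `<polyline>` open polyline, stroke `#000000` → cut (S756, F1534). Machine vertices: (43.789,97.873) → (50.786,36.196) → (96.392,8.791) → (154.290,108.180) → (68.216,38.204). Open path.

**Shape 3** — `<path>` regular polygon, stroke `#000000` → cut (S756, F1534). Machine vertices: (70.022,115.330) → (81.011,72.048) → (43.243,48.221) → (8.912,76.778) → (25.462,118.253) → (70.022,115.330). Closed: final G1 returns to the first vertex.

**Shape 4** — `<rect>` rectangle, stroke `#008000` → engrave (S144, F2881). Machine vertices: (83.585,140.108) → (169.530,140.108) → (169.530,74.884) → (83.585,74.884) → (83.585,140.108). Closed: final G1 returns to the first vertex.

G21
G90
G0 X110.090 Y93.518
M4 S144
G1 X107.187 Y90.011 F2881
G1 X107.004 Y75.936
G1 X106.951 Y57.440
G1 X104.439 Y40.674
G1 X96.879 Y31.786
G0 X43.789 Y97.873
M4 S756
G1 X50.786 Y36.196 F1534
G1 X96.392 Y8.791
G1 X154.290 Y108.180
G1 X68.216 Y38.204
G0 X70.022 Y115.330
M4 S756
G1 X81.011 Y72.048 F1534
G1 X43.243 Y48.221
G1 X8.912 Y76.778
G1 X25.462 Y118.253
G1 X70.022 Y115.330
G0 X83.585 Y140.108
M4 S144
G1 X169.530 Y140.108 F2881
G1 X169.530 Y74.884
G1 X83.585 Y74.884
G1 X83.585 Y140.108
M5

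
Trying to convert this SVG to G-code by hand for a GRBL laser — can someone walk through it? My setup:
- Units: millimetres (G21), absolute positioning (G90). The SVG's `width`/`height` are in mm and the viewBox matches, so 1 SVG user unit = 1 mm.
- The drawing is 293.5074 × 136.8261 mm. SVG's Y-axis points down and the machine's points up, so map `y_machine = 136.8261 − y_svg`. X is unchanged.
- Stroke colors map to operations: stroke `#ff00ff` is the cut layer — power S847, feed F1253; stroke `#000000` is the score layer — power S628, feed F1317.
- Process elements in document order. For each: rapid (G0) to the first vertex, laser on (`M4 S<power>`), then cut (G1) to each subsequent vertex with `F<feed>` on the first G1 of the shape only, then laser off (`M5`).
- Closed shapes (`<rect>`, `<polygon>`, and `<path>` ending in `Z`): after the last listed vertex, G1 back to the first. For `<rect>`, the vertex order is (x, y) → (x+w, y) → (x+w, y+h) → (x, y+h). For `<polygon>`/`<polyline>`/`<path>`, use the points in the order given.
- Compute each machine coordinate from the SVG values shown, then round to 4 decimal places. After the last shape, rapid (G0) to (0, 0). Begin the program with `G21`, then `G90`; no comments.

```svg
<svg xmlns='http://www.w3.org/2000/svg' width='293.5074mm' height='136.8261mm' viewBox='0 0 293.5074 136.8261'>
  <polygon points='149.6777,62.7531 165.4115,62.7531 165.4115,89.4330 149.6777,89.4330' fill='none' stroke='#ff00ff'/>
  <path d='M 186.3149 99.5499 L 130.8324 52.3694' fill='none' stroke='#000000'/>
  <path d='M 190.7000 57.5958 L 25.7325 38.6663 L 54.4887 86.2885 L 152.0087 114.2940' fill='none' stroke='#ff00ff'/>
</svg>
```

G21
G90
G0 X149.6777 Y74.0730
M4 S847
G1 X165.4115 Y74.0730 F1253
G1 X165.4115 Y47.3931
G1 X149.6777 Y47.3931
G1 X149.6777 Y74.0730
M5
G0 X186.3149 Y37.2762
M4 S628
G1 X130.8324 Y84.4567 F1317
M5
G0 X190.7000 Y79.2303
M4 S847
G1 X25.7325 Y98.1598 F1253
G1 X54.4887 Y50.5376
G1 X152.0087 Y22.5321
M5
G0 X0.0000 Y0.0000

viewBox `0 0 293.5074 136.8261` with mm width/height → 1 unit = 1 mm. Flip: y_m = 136.8261 − y_svg.

**Shape 1** — `<polygon>` rectangle, stroke `#ff00ff` → cut (S847, F1253). Machine vertices: (149.6777,74.0730) → (165.4115,74.0730) → (165.4115,47.3931) → (149.6777,47.3931) → (149.6777,74.0730). Closed: final G1 returns to the first vertex.

**Shape 2** — `<path>` line segment, stroke `#000000` → score (S628, F1317). Machine vertices: (186.3149,37.2762) → (130.8324,84.4567). Open path.

**Shape 3** — `<path>` open polyline, stroke `#ff00ff` → cut (S847, F1253). Machine vertices: (190.7000,79.2303) → (25.7325,98.1598) → (54.4887,50.5376) → (152.0087,22.5321). Open path.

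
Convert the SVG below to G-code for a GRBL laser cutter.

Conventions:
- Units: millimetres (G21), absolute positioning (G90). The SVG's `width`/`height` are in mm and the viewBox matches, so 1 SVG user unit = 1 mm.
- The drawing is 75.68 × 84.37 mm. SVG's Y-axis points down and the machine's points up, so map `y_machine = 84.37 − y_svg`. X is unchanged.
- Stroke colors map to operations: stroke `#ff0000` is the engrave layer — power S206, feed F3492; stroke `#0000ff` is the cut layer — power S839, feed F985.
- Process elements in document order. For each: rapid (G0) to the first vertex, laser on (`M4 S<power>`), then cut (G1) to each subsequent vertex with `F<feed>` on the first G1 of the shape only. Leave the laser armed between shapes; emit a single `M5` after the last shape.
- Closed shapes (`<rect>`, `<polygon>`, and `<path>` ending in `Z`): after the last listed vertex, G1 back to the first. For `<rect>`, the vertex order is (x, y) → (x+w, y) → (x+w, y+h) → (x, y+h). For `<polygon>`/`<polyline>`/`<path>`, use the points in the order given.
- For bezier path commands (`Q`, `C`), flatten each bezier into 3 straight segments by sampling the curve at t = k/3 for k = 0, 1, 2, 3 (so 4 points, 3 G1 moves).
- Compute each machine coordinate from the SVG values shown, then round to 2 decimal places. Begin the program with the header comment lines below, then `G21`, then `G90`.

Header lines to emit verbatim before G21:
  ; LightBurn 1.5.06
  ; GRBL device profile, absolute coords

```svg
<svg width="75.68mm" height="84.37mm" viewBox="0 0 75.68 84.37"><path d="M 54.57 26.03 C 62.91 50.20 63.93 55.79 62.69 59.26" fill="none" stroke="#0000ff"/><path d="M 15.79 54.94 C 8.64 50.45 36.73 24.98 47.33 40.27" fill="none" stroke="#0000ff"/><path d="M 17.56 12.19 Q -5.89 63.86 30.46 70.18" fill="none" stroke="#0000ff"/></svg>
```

1 u = 1 mm; y_m = 84.37 − y.

[1] `<path>` cubic bezier, #0000ff→cut S839 F985: (54.57,58.34) → (60.66,39.75) → (62.99,29.90) → (62.69,25.11)

[2] `<path>` cubic bezier, #0000ff→cut S839 F985: (15.79,29.43) → (18.43,38.63) → (32.85,48.09) → (47.33,44.10)

[3] `<path>` quadratic bezier, #0000ff→cut S839 F985: (17.56,72.18) → (8.57,42.77) → (12.87,23.44) → (30.46,14.19)

; LightBurn 1.5.06
; GRBL device profile, absolute coords
G21
G90
G0 X54.57 Y58.34
M4 S839
G1 X60.66 Y39.75 F985
G1 X62.99 Y29.90
G1 X62.69 Y25.11
G0 X15.79 Y29.43
M4 S839
G1 X18.43 Y38.63 F985
G1 X32.85 Y48.09
G1 X47.33 Y44.10
G0 X17.56 Y72.18
M4 S839
G1 X8.57 Y42.77 F985
G1 X12.87 Y23.44
G1 X30.46 Y14.19
M5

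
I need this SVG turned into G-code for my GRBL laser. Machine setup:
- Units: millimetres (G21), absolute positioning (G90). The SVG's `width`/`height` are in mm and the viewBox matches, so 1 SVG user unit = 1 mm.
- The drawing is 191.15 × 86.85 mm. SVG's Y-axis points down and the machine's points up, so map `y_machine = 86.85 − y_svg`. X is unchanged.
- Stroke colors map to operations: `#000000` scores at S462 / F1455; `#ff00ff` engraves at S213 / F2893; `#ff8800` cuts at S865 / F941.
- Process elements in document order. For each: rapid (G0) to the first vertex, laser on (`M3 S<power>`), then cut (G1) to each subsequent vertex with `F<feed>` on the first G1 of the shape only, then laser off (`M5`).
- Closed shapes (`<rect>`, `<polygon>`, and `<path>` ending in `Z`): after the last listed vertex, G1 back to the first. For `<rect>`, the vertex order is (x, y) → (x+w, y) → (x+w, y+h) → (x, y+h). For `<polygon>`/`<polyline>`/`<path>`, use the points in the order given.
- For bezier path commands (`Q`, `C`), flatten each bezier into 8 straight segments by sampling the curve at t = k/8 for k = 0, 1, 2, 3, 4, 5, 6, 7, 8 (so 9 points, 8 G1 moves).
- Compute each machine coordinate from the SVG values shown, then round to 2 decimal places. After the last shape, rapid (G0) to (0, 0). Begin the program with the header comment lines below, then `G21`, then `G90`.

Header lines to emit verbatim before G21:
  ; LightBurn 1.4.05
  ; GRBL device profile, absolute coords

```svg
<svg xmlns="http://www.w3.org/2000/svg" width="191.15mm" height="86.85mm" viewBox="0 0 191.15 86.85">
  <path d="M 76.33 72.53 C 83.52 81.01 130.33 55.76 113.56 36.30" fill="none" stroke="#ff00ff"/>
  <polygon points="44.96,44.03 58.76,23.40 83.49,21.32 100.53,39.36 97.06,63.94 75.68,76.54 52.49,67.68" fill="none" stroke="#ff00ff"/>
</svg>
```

; LightBurn 1.4.05
; GRBL device profile, absolute coords
G21
G90
G0 X76.33 Y14.32
M3 S213
G1 X80.68 Y12.64 F2893
G1 X87.54 Y13.67
G1 X95.69 Y16.93
G1 X103.93 Y21.96
G1 X111.05 Y28.30
G1 X115.83 Y35.49
G1 X117.07 Y43.06
G1 X113.56 Y50.55
M5
G0 X44.96 Y42.82
M3 S213
G1 X58.76 Y63.45 F2893
G1 X83.49 Y65.53
G1 X100.53 Y47.49
G1 X97.06 Y22.91
G1 X75.68 Y10.31
G1 X52.49 Y19.17
G1 X44.96 Y42.82
M5
G0 X0.00 Y0.00

1 u = 1 mm; y_m = 86.85 − y.

[1] `<path>` cubic bezier, #ff00ff→engrave S213 F2893: (76.33,14.32) → (80.68,12.64) → (87.54,13.67) → (95.69,16.93) → (103.93,21.96) → (111.05,28.30) → (115.83,35.49) → (117.07,43.06) → (113.56,50.55)

[2] `<polygon>` regular polygon, #ff00ff→engrave S213 F2893: (44.96,42.82) → (58.76,63.45) → (83.49,65.53) → (100.53,47.49) → (97.06,22.91) → (75.68,10.31) → (52.49,19.17) → (44.96,42.82) (closed)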